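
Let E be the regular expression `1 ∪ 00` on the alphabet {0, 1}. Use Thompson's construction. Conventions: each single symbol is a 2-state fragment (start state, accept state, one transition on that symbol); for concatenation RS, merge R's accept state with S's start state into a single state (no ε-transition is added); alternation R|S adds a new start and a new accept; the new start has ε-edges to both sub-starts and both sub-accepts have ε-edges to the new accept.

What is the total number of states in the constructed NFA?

7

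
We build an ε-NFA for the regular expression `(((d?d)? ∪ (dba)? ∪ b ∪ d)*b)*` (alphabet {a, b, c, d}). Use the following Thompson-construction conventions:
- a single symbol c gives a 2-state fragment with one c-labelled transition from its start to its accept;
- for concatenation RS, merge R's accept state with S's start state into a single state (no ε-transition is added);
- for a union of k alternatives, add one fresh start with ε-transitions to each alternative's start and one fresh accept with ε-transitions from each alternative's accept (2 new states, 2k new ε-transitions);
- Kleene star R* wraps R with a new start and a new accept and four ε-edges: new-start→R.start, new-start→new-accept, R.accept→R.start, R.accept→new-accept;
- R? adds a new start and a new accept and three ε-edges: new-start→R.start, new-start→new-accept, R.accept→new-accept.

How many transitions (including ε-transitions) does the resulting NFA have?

33

Bottom-up over the parse tree:
Each of the 8 symbol leaves contributes 1 transition (1 symbol, 0 ε).
  d? = 4 transitions (1 symbol, 3 ε)
  d?d = 5 transitions (2 symbol, 3 ε)
  (d?d)? = 8 transitions (2 symbol, 6 ε)
  dba = 3 transitions (3 symbol, 0 ε)
  (dba)? = 6 transitions (3 symbol, 3 ε)
  (d?d)? ∪ (dba)? ∪ b ∪ d = 24 transitions (7 symbol, 17 ε)
  ((d?d)? ∪ (dba)? ∪ b ∪ d)* = 28 transitions (7 symbol, 21 ε)
  ((d?d)? ∪ (dba)? ∪ b ∪ d)*b = 29 transitions (8 symbol, 21 ε)
  (((d?d)? ∪ (dba)? ∪ b ∪ d)*b)* = 33 transitions (8 symbol, 25 ε)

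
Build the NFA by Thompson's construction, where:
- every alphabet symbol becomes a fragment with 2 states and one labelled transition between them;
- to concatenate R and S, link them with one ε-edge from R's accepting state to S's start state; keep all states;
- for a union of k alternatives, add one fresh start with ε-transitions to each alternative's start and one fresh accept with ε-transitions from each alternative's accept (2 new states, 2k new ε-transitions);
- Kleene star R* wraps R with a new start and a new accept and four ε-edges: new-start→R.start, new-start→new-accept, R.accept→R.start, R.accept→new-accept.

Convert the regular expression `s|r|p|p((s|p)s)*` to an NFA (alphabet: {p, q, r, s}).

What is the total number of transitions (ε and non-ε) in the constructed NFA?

25

By structural recursion:
Each of the 7 symbol leaves contributes 1 transition (1 symbol, 0 ε).
  s|p — 6 transitions (2 symbol, 4 ε)
  (s|p)s — 8 transitions (3 symbol, 5 ε)
  ((s|p)s)* — 12 transitions (3 symbol, 9 ε)
  p((s|p)s)* — 14 transitions (4 symbol, 10 ε)
  s|r|p|p((s|p)s)* — 25 transitions (7 symbol, 18 ε)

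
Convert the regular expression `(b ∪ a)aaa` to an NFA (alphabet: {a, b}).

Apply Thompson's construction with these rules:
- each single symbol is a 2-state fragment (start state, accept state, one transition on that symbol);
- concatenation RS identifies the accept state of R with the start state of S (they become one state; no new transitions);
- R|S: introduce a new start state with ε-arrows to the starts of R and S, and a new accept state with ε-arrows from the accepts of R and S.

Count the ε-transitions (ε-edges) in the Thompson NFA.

Recursing over subexpressions:
Each of the 5 symbol leaves contributes 0 ε-transitions.
  b ∪ a : 4 ε-transitions
  (b ∪ a)aaa : 4 ε-transitions

4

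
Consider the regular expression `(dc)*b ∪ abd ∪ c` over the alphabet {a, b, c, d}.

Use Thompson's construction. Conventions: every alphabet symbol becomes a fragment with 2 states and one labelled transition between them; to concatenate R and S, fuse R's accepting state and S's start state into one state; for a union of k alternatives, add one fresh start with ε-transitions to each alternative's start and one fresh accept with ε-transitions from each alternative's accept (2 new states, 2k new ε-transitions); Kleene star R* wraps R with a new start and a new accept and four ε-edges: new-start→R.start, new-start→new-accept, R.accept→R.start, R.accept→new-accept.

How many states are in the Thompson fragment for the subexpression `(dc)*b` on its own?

6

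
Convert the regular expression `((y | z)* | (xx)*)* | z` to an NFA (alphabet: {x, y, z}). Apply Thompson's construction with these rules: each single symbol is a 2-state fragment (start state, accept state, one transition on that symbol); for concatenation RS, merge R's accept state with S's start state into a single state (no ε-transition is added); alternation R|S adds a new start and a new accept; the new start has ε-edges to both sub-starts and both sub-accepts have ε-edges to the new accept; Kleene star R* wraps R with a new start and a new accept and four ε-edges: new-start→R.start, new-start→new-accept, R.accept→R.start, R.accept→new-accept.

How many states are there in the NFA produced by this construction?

21

Building bottom-up:
Each of the 5 symbol leaves contributes a 2-state fragment.
  y | z — 6 states
  (y | z)* — 8 states
  xx — 3 states
  (xx)* — 5 states
  (y | z)* | (xx)* — 15 states
  ((y | z)* | (xx)*)* — 17 states
  ((y | z)* | (xx)*)* | z — 21 states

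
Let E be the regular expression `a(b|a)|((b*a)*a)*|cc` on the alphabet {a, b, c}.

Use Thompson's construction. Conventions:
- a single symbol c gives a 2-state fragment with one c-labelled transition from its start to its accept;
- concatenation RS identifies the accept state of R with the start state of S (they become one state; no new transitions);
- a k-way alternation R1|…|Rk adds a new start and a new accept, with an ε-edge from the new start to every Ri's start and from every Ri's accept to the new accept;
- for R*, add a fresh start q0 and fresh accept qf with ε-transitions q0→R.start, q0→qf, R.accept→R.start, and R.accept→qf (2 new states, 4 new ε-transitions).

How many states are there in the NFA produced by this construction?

22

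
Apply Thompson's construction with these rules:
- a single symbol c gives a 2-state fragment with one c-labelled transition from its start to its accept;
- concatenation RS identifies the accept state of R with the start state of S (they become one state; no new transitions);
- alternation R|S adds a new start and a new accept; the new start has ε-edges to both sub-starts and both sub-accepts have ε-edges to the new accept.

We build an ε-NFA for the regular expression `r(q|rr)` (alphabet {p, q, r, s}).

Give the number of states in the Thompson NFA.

8

Bottom-up over the parse tree:
Each of the 4 symbol leaves contributes a 2-state fragment.
  rr → 3 states
  q|rr → 7 states
  r(q|rr) → 8 states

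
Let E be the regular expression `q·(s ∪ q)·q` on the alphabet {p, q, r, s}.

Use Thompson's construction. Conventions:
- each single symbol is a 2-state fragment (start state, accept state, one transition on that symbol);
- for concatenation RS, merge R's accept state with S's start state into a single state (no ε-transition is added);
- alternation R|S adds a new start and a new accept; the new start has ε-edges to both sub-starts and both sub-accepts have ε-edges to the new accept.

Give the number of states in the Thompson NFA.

Bottom-up over the parse tree:
Each of the 4 symbol leaves contributes a 2-state fragment.
  s ∪ q = 6 states
  q·(s ∪ q)·q = 8 states

8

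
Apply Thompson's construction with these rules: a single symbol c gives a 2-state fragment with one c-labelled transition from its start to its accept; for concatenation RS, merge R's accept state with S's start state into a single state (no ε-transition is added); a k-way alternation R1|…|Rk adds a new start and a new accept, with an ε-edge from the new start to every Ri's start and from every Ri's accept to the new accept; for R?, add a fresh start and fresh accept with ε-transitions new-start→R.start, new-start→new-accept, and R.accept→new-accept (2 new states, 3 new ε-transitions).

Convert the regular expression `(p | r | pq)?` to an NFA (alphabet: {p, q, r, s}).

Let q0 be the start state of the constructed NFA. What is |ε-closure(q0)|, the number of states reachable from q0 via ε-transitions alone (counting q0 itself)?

Work bottom-up. For each fragment F, track |ε-closure(F.start)| and whether F's accept lies in that closure (i.e. whether F accepts ε). A single-symbol fragment has closure size 1 and does not accept ε.
  pq : |ε-closure| equals the left operand's closure size = 1 (its accept is not ε-reachable, so the closure stops there)
  p | r | pq : |ε-closure| = 1 + 1 + 1 + 1 = 4 (the new accept is not ε-reachable since no branch accepts ε)
  (p | r | pq)? : |ε-closure| = 1 (new start) + 4 (body) + 1 (new accept, via ε) = 6

6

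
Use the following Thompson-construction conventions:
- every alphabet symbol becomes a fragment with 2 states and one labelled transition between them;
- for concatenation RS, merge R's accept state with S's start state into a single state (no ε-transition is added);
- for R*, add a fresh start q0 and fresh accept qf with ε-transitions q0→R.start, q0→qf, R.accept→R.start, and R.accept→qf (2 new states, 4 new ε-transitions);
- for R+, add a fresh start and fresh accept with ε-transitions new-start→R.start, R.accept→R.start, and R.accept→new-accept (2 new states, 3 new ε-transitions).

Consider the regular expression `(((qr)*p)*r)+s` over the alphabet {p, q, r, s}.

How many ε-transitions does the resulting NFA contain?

Recursing over subexpressions:
Each of the 5 symbol leaves contributes 0 ε-transitions.
  qr : 0 ε-transitions
  (qr)* : 4 ε-transitions
  (qr)*p : 4 ε-transitions
  ((qr)*p)* : 8 ε-transitions
  ((qr)*p)*r : 8 ε-transitions
  (((qr)*p)*r)+ : 11 ε-transitions
  (((qr)*p)*r)+s : 11 ε-transitions

11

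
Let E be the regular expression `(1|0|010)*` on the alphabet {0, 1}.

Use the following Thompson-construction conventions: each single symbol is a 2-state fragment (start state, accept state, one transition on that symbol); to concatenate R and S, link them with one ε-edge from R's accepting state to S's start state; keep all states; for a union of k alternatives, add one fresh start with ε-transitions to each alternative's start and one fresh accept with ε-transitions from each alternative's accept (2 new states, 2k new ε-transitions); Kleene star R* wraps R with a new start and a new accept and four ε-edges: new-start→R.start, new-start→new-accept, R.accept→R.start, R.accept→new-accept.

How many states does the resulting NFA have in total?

14

Per subexpression:
Each of the 5 symbol leaves contributes a 2-state fragment.
  010 = 6 states
  1|0|010 = 12 states
  (1|0|010)* = 14 states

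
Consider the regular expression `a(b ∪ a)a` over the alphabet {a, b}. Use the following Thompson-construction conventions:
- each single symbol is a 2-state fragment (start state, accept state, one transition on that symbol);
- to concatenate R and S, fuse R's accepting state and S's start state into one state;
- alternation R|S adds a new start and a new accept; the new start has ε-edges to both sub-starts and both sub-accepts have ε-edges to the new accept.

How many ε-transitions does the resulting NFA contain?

4

Building bottom-up:
Each of the 4 symbol leaves contributes 0 ε-transitions.
  b ∪ a → 4 ε-transitions
  a(b ∪ a)a → 4 ε-transitions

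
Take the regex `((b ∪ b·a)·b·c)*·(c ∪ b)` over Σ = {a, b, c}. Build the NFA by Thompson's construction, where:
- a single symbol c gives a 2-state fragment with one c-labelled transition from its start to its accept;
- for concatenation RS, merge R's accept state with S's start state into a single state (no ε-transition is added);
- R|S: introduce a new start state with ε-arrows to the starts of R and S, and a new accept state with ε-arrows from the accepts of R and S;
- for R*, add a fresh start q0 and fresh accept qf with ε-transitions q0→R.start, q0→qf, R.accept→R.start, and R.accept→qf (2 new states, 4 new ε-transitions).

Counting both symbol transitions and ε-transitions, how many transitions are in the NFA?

19

Recursing over subexpressions:
Each of the 7 symbol leaves contributes 1 transition (1 symbol, 0 ε).
  b·a = 2 transitions (2 symbol, 0 ε)
  b ∪ b·a = 7 transitions (3 symbol, 4 ε)
  (b ∪ b·a)·b·c = 9 transitions (5 symbol, 4 ε)
  ((b ∪ b·a)·b·c)* = 13 transitions (5 symbol, 8 ε)
  c ∪ b = 6 transitions (2 symbol, 4 ε)
  ((b ∪ b·a)·b·c)*·(c ∪ b) = 19 transitions (7 symbol, 12 ε)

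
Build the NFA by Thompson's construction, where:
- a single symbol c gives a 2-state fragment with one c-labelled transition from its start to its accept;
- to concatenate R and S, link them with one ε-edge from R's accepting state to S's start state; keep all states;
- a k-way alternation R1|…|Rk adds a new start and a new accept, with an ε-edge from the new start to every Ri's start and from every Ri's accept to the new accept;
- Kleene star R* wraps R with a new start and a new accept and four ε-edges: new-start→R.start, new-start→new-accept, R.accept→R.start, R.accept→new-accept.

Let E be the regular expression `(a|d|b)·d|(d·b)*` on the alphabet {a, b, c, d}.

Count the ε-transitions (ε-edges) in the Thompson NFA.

16

Bottom-up over the parse tree:
Each of the 6 symbol leaves contributes 0 ε-transitions.
  a|d|b — 6 ε-transitions
  (a|d|b)·d — 7 ε-transitions
  d·b — 1 ε-transition
  (d·b)* — 5 ε-transitions
  (a|d|b)·d|(d·b)* — 16 ε-transitions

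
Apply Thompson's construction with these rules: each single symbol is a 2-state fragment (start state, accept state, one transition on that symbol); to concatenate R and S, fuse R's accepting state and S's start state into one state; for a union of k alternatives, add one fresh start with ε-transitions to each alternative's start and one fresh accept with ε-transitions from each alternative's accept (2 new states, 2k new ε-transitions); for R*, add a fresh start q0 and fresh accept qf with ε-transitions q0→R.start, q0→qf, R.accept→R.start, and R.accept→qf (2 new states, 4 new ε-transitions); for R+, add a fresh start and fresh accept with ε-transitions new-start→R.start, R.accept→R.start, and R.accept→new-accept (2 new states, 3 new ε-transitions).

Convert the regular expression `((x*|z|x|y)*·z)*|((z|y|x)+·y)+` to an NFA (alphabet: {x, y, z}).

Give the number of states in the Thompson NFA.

Per subexpression:
Each of the 9 symbol leaves contributes a 2-state fragment.
  x* → 4 states
  x*|z|x|y → 12 states
  (x*|z|x|y)* → 14 states
  (x*|z|x|y)*·z → 15 states
  ((x*|z|x|y)*·z)* → 17 states
  z|y|x → 8 states
  (z|y|x)+ → 10 states
  (z|y|x)+·y → 11 states
  ((z|y|x)+·y)+ → 13 states
  ((x*|z|x|y)*·z)*|((z|y|x)+·y)+ → 32 states

32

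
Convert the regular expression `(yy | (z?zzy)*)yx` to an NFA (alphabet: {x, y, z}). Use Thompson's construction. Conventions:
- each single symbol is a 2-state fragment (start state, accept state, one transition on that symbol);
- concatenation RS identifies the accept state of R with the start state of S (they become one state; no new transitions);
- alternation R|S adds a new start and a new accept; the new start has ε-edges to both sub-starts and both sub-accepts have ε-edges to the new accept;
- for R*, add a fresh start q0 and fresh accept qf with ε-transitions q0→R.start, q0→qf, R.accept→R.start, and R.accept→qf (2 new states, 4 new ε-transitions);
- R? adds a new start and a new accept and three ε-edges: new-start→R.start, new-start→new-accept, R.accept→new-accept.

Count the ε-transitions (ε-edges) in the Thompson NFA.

11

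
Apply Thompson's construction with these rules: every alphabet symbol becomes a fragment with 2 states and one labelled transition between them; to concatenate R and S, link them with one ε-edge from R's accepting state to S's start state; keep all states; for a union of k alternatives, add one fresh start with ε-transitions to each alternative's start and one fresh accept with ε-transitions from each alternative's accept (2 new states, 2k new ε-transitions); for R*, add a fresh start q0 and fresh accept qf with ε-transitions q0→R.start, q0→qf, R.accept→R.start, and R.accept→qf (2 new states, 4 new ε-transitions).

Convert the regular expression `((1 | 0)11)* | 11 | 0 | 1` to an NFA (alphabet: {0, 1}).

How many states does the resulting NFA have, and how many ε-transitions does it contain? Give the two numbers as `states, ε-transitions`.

By structural recursion:
Each of the 8 symbol leaves contributes 2 states and 0 ε-transitions.
  1 | 0 → 6 states, 4 ε-transitions
  (1 | 0)11 → 10 states, 6 ε-transitions
  ((1 | 0)11)* → 12 states, 10 ε-transitions
  11 → 4 states, 1 ε-transition
  ((1 | 0)11)* | 11 | 0 | 1 → 22 states, 19 ε-transitions

22, 19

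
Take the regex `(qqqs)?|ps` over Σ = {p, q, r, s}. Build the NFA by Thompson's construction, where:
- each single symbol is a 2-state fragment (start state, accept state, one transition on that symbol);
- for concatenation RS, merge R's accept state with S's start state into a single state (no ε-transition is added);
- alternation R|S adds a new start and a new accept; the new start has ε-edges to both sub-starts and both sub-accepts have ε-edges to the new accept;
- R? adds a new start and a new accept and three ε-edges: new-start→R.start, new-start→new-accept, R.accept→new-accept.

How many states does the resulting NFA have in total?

Per subexpression:
Each of the 6 symbol leaves contributes a 2-state fragment.
  qqqs → 5 states
  (qqqs)? → 7 states
  ps → 3 states
  (qqqs)?|ps → 12 states

12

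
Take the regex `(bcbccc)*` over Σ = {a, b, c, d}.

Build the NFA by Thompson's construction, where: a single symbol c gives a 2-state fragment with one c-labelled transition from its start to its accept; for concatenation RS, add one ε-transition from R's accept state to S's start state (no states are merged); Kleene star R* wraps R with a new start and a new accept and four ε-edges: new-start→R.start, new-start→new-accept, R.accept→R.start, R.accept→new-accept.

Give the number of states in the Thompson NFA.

Building bottom-up:
Each of the 6 symbol leaves contributes a 2-state fragment.
  bcbccc : 12 states
  (bcbccc)* : 14 states

14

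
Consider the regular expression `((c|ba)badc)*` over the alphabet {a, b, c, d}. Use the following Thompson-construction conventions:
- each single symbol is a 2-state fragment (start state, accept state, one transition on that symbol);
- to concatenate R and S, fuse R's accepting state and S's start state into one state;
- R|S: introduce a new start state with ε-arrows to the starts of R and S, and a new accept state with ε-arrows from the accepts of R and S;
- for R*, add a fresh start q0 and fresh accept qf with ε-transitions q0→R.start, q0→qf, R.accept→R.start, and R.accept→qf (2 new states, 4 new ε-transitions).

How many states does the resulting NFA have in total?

13

Building bottom-up:
Each of the 7 symbol leaves contributes a 2-state fragment.
  ba → 3 states
  c|ba → 7 states
  (c|ba)badc → 11 states
  ((c|ba)badc)* → 13 states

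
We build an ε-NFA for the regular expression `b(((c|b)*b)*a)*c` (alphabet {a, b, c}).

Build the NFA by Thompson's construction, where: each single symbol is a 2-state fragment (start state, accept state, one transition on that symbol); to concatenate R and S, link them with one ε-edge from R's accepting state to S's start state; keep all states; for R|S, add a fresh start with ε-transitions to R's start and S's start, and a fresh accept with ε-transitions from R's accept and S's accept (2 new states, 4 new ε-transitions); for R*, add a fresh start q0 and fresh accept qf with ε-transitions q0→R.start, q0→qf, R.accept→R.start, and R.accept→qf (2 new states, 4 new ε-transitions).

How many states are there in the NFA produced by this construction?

20

Bottom-up over the parse tree:
Each of the 6 symbol leaves contributes a 2-state fragment.
  c|b = 6 states
  (c|b)* = 8 states
  (c|b)*b = 10 states
  ((c|b)*b)* = 12 states
  ((c|b)*b)*a = 14 states
  (((c|b)*b)*a)* = 16 states
  b(((c|b)*b)*a)*c = 20 states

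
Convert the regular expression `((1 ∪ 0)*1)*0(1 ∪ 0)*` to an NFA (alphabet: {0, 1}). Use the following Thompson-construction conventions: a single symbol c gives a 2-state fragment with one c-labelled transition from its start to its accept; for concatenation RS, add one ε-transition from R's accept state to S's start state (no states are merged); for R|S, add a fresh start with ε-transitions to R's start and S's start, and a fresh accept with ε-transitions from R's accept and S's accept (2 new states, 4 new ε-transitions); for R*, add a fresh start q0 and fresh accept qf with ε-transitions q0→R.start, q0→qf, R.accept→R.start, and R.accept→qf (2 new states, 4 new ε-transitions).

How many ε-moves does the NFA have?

Bottom-up over the parse tree:
Each of the 6 symbol leaves contributes 0 ε-transitions.
  1 ∪ 0 — 4 ε-transitions
  (1 ∪ 0)* — 8 ε-transitions
  (1 ∪ 0)*1 — 9 ε-transitions
  ((1 ∪ 0)*1)* — 13 ε-transitions
  1 ∪ 0 — 4 ε-transitions
  (1 ∪ 0)* — 8 ε-transitions
  ((1 ∪ 0)*1)*0(1 ∪ 0)* — 23 ε-transitions

23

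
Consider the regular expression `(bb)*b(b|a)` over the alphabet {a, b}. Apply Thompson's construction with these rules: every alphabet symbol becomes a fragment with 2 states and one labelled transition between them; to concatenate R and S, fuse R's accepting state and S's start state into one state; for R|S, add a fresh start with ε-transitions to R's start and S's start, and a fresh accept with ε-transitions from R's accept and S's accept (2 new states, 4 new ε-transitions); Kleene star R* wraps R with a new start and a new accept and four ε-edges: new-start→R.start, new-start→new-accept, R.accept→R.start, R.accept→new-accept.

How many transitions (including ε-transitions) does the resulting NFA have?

13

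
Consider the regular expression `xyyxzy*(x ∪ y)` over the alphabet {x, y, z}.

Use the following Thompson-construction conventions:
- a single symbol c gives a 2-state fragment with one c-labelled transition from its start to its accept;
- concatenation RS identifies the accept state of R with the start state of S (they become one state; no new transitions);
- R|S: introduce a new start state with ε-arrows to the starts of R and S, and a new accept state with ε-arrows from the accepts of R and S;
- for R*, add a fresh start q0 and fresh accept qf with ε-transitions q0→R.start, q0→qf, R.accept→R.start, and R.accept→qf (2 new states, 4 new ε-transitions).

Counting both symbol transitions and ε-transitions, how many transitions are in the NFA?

16

By structural recursion:
Each of the 8 symbol leaves contributes 1 transition (1 symbol, 0 ε).
  y* : 5 transitions (1 symbol, 4 ε)
  x ∪ y : 6 transitions (2 symbol, 4 ε)
  xyyxzy*(x ∪ y) : 16 transitions (8 symbol, 8 ε)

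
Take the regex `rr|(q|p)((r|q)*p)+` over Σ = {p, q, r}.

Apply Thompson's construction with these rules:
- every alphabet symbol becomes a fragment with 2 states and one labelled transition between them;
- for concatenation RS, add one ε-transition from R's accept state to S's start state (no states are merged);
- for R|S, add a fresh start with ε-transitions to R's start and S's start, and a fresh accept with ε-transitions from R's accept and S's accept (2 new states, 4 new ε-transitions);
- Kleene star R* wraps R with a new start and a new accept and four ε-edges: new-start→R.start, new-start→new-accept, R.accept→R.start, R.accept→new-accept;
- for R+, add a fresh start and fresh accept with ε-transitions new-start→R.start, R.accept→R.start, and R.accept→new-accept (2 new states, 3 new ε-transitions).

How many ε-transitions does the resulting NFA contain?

Bottom-up over the parse tree:
Each of the 7 symbol leaves contributes 0 ε-transitions.
  rr → 1 ε-transition
  q|p → 4 ε-transitions
  r|q → 4 ε-transitions
  (r|q)* → 8 ε-transitions
  (r|q)*p → 9 ε-transitions
  ((r|q)*p)+ → 12 ε-transitions
  (q|p)((r|q)*p)+ → 17 ε-transitions
  rr|(q|p)((r|q)*p)+ → 22 ε-transitions

22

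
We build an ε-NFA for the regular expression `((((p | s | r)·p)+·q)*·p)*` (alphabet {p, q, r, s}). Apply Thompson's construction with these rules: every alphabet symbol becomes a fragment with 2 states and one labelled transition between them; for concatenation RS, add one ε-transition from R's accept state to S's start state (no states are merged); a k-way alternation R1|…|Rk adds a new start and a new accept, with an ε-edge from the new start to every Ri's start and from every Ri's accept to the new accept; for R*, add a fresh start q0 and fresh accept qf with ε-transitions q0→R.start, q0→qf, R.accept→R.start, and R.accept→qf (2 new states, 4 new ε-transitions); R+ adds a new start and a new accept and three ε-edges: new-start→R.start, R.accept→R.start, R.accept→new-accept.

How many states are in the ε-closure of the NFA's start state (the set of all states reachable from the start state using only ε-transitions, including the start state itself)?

10

Let C(F) = |ε-closure(F.start)| within fragment F, and note whether F accepts ε. Symbol fragments have C = 1 and do not accept ε. Then:
  p | s | r → C = 1 + 1 + 1 + 1 = 4 (the new accept is not ε-reachable since no branch accepts ε)
  (p | s | r)·p → same as the first factor's closure: C = 4
  ((p | s | r)·p)+ → C = 1 + 4 = 5 (the body doesn't accept ε, so the new accept is not reached)
  ((p | s | r)·p)+·q → same as the first factor's closure: C = 5
  (((p | s | r)·p)+·q)* → new start has ε-edges to the inner start and to the new accept, so C = 2 + 5 = 7
  (((p | s | r)·p)+·q)*·p → C = 7 + 1 = 8 (closure spills across the concat boundary because the left factor accepts ε)
  ((((p | s | r)·p)+·q)*·p)* → the star's fresh start ε-reaches both the body's start and the fresh accept: C = 2 + 8 = 10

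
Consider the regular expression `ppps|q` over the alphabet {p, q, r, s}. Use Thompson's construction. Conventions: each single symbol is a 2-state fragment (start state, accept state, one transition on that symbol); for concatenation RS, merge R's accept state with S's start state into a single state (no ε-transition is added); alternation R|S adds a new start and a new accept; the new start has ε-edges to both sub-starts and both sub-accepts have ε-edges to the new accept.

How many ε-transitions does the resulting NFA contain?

Bottom-up over the parse tree:
Each of the 5 symbol leaves contributes 0 ε-transitions.
  ppps = 0 ε-transitions
  ppps|q = 4 ε-transitions

4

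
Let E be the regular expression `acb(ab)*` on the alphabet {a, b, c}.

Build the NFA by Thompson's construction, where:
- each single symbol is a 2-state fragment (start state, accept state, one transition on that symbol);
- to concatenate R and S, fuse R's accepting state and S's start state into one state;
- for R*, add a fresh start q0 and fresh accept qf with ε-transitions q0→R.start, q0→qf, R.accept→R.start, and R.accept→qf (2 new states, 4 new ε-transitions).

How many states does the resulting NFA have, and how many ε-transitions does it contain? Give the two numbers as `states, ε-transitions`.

8, 4

Building bottom-up:
Each of the 5 symbol leaves contributes 2 states and 0 ε-transitions.
  ab — 3 states, 0 ε-transitions
  (ab)* — 5 states, 4 ε-transitions
  acb(ab)* — 8 states, 4 ε-transitions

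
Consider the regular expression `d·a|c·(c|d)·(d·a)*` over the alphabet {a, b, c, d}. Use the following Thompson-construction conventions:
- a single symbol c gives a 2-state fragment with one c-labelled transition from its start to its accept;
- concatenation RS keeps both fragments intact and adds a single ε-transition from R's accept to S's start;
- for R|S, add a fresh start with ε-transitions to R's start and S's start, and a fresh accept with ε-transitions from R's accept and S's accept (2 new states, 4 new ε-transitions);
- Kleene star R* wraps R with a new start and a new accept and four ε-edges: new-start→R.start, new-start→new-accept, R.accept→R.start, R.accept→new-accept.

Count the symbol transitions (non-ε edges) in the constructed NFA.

7

Bottom-up over the parse tree:
Each of the 7 symbol leaves contributes exactly 1 symbol transition.
  d·a : 2 symbol transitions
  c|d : 2 symbol transitions
  d·a : 2 symbol transitions
  (d·a)* : 2 symbol transitions
  c·(c|d)·(d·a)* : 5 symbol transitions
  d·a|c·(c|d)·(d·a)* : 7 symbol transitions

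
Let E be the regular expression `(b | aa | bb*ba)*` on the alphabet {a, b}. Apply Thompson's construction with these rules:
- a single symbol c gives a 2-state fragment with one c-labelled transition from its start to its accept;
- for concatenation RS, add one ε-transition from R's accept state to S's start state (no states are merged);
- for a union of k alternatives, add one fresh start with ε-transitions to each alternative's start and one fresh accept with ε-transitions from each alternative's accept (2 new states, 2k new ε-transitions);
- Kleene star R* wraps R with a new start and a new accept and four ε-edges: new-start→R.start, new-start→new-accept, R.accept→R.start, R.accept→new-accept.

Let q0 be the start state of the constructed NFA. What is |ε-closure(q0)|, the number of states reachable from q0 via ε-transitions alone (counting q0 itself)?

Compute the ε-closure size of each fragment's start state recursively; a symbol fragment's start has no outgoing ε-edge, so its closure is just itself (size 1).
  aa → same as the first factor's closure: |ε-closure| = 1
  b* → new start has ε-edges to the inner start and to the new accept, so |ε-closure| = 2 + 1 = 3
  bb*ba → same as the first factor's closure: |ε-closure| = 1
  b | aa | bb*ba → new start ε-reaches every alternative's start; none of them accept ε, so the new accept is not reached: |ε-closure| = 1 + 1 + 1 + 1 = 4
  (b | aa | bb*ba)* → new start has ε-edges to the inner start and to the new accept, so |ε-closure| = 2 + 4 = 6

6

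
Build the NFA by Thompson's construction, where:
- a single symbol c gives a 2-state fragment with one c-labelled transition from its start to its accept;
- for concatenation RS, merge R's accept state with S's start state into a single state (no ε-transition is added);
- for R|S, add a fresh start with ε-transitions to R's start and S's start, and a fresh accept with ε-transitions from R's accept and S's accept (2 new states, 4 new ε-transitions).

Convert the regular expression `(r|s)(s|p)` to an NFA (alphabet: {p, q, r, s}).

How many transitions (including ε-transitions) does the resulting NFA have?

12

Building bottom-up:
Each of the 4 symbol leaves contributes 1 transition (1 symbol, 0 ε).
  r|s — 6 transitions (2 symbol, 4 ε)
  s|p — 6 transitions (2 symbol, 4 ε)
  (r|s)(s|p) — 12 transitions (4 symbol, 8 ε)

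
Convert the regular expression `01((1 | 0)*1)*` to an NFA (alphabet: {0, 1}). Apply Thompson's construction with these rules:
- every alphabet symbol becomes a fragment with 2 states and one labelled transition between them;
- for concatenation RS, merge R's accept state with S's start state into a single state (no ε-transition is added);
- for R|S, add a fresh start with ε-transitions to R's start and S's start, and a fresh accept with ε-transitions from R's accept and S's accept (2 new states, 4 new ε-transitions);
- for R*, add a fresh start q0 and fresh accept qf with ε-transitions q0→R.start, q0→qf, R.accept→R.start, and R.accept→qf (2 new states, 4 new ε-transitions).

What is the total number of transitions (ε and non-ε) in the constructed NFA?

Recursing over subexpressions:
Each of the 5 symbol leaves contributes 1 transition (1 symbol, 0 ε).
  1 | 0 = 6 transitions (2 symbol, 4 ε)
  (1 | 0)* = 10 transitions (2 symbol, 8 ε)
  (1 | 0)*1 = 11 transitions (3 symbol, 8 ε)
  ((1 | 0)*1)* = 15 transitions (3 symbol, 12 ε)
  01((1 | 0)*1)* = 17 transitions (5 symbol, 12 ε)

17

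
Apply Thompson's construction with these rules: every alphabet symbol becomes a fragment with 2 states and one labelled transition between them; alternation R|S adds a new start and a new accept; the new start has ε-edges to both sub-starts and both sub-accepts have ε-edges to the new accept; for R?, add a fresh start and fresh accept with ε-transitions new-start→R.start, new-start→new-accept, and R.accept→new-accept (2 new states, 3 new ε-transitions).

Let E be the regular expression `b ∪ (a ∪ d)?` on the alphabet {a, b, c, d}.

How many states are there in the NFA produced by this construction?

Recursing over subexpressions:
Each of the 3 symbol leaves contributes a 2-state fragment.
  a ∪ d — 6 states
  (a ∪ d)? — 8 states
  b ∪ (a ∪ d)? — 12 states

12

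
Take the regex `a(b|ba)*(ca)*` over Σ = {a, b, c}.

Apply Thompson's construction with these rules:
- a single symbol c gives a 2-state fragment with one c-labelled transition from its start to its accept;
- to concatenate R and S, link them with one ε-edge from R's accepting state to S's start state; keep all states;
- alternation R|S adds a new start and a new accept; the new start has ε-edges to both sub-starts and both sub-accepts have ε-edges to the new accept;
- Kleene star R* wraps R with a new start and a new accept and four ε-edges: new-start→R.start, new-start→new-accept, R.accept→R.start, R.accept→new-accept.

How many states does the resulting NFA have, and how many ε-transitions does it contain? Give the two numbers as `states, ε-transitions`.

Recursing over subexpressions:
Each of the 6 symbol leaves contributes 2 states and 0 ε-transitions.
  ba : 4 states, 1 ε-transition
  b|ba : 8 states, 5 ε-transitions
  (b|ba)* : 10 states, 9 ε-transitions
  ca : 4 states, 1 ε-transition
  (ca)* : 6 states, 5 ε-transitions
  a(b|ba)*(ca)* : 18 states, 16 ε-transitions

18, 16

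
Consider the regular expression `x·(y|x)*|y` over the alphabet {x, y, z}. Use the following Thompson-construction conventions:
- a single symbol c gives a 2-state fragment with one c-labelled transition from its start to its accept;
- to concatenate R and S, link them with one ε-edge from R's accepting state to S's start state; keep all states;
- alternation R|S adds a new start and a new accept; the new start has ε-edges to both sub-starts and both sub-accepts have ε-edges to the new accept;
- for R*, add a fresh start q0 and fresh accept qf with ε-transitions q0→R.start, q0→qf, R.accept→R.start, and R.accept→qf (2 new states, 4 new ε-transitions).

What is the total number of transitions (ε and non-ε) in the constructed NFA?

17

Bottom-up over the parse tree:
Each of the 4 symbol leaves contributes 1 transition (1 symbol, 0 ε).
  y|x : 6 transitions (2 symbol, 4 ε)
  (y|x)* : 10 transitions (2 symbol, 8 ε)
  x·(y|x)* : 12 transitions (3 symbol, 9 ε)
  x·(y|x)*|y : 17 transitions (4 symbol, 13 ε)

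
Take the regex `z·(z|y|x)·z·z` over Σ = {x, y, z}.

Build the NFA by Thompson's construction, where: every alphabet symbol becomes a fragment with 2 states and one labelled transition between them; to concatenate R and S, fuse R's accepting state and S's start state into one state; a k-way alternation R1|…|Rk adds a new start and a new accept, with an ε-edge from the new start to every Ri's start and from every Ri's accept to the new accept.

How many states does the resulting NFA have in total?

11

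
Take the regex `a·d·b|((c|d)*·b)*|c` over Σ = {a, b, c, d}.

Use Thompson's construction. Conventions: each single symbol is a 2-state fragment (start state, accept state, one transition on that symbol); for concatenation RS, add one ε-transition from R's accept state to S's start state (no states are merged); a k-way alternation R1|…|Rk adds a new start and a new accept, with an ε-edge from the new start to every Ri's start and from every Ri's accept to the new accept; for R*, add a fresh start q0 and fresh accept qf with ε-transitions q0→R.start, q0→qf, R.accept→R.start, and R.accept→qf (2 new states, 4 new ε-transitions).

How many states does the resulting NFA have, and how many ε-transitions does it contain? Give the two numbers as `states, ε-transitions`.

Bottom-up over the parse tree:
Each of the 7 symbol leaves contributes 2 states and 0 ε-transitions.
  a·d·b = 6 states, 2 ε-transitions
  c|d = 6 states, 4 ε-transitions
  (c|d)* = 8 states, 8 ε-transitions
  (c|d)*·b = 10 states, 9 ε-transitions
  ((c|d)*·b)* = 12 states, 13 ε-transitions
  a·d·b|((c|d)*·b)*|c = 22 states, 21 ε-transitions

22, 21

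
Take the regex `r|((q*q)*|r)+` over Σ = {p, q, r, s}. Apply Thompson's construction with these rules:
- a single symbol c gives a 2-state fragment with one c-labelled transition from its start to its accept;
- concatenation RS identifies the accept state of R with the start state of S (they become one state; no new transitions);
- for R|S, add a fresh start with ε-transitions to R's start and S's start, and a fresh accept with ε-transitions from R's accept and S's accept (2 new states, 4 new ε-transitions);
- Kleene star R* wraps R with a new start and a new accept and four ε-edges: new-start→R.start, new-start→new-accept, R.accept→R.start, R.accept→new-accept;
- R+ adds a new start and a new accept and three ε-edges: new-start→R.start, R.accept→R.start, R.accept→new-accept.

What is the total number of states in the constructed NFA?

Bottom-up over the parse tree:
Each of the 4 symbol leaves contributes a 2-state fragment.
  q* — 4 states
  q*q — 5 states
  (q*q)* — 7 states
  (q*q)*|r — 11 states
  ((q*q)*|r)+ — 13 states
  r|((q*q)*|r)+ — 17 states

17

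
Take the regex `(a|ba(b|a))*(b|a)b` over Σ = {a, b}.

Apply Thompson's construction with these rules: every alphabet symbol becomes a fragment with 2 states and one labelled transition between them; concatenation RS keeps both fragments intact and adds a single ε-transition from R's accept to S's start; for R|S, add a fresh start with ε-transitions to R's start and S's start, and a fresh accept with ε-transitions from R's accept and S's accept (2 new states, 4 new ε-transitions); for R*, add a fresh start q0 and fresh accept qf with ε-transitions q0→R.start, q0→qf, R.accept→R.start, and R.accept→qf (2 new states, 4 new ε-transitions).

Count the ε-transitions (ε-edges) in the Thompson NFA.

Per subexpression:
Each of the 8 symbol leaves contributes 0 ε-transitions.
  b|a → 4 ε-transitions
  ba(b|a) → 6 ε-transitions
  a|ba(b|a) → 10 ε-transitions
  (a|ba(b|a))* → 14 ε-transitions
  b|a → 4 ε-transitions
  (a|ba(b|a))*(b|a)b → 20 ε-transitions

20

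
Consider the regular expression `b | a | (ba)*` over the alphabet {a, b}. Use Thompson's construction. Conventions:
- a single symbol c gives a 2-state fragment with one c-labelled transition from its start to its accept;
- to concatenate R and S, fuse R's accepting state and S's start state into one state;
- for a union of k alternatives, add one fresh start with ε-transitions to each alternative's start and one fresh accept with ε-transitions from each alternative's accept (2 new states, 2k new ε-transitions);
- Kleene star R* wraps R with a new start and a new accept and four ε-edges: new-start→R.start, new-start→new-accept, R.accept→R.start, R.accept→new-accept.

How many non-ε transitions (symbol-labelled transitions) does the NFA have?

4

Building bottom-up:
Each of the 4 symbol leaves contributes exactly 1 symbol transition.
  ba : 2 symbol transitions
  (ba)* : 2 symbol transitions
  b | a | (ba)* : 4 symbol transitions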